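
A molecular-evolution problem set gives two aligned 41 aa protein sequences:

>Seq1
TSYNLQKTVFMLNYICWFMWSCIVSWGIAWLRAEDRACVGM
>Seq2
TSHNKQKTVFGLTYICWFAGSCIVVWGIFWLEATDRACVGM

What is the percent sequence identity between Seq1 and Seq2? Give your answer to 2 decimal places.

75.61%

The sequences differ at positions 3 (Y/H), 5 (L/K), 11 (M/G), 13 (N/T), 19 (M/A), 20 (W/G), 25 (S/V), 29 (A/F), 32 (R/E), 34 (E/T).
31 of the 41 sites match, so the percent identity is 31/41 × 100 = 75.61%.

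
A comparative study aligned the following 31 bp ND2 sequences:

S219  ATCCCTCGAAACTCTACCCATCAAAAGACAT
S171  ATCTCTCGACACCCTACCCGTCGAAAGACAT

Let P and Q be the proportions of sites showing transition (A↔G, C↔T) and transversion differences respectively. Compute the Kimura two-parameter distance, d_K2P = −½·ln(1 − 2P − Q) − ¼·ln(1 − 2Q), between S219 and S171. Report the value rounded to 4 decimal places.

0.1881

Mismatches occur at site 4 (C→T, transition), site 10 (A→C, transversion), site 13 (T→C, transition), site 20 (A→G, transition), site 23 (A→G, transition).
Of the 5 differences, 4 transitions and 1 transversion over 31 sites: P = 4/31 = 0.129032, Q = 1/31 = 0.032258.
d = −0.5·ln(0.709678) − 0.25·ln(0.935484) = −0.5·(-0.342944) − 0.25·(-0.066691) = 0.1881.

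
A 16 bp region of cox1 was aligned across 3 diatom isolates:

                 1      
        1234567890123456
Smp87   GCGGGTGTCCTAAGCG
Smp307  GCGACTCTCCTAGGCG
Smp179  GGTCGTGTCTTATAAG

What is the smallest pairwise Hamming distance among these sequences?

Pairwise Hamming distances:
  Smp87 vs Smp307: 4
  Smp87 vs Smp179: 7
  Smp307 vs Smp179: 9
The smallest is 4, between Smp87 and Smp307.

4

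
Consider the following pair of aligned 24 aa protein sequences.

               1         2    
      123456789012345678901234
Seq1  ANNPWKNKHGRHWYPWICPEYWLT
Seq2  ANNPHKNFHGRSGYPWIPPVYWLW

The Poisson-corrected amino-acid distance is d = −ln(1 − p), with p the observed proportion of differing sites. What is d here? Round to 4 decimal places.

0.3448

Differing sites — 5:W/H; 8:K/F; 12:H/S; 13:W/G; 18:C/P; 20:E/V; 24:T/W.
p = 7/24 = 0.291667.
d = −ln(1 − 0.291667) = −ln(0.708333) = 0.3448.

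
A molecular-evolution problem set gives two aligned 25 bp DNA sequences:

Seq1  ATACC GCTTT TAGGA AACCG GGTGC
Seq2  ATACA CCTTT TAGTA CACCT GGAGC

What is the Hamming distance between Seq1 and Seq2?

The sequences differ at positions 5 (C/A), 6 (G/C), 14 (G/T), 16 (A/C), 20 (G/T), 23 (T/A).
That gives 6 mismatches out of 25 aligned sites, so the Hamming distance is 6.

6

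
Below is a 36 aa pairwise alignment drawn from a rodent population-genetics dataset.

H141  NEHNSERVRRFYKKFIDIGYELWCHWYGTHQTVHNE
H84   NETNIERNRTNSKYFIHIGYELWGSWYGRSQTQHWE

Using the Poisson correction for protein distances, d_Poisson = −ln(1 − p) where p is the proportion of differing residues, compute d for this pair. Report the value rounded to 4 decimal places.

0.4925

Differing sites — 3:H/T; 5:S/I; 8:V/N; 10:R/T; 11:F/N; 12:Y/S; 14:K/Y; 17:D/H; 24:C/G; 25:H/S; 29:T/R; 30:H/S; 33:V/Q; 35:N/W.
p = 14/36 = 0.388889.
d = −ln(1 − 0.388889) = −ln(0.611111) = 0.4925.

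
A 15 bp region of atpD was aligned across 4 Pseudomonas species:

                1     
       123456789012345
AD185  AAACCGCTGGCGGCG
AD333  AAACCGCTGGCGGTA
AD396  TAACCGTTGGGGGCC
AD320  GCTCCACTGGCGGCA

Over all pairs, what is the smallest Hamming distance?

2

Pairwise Hamming distances:
  AD185 vs AD333: 2
  AD185 vs AD396: 4
  AD185 vs AD320: 5
  AD333 vs AD396: 5
  AD333 vs AD320: 5
  AD396 vs AD320: 7
The smallest is 2, between AD185 and AD333.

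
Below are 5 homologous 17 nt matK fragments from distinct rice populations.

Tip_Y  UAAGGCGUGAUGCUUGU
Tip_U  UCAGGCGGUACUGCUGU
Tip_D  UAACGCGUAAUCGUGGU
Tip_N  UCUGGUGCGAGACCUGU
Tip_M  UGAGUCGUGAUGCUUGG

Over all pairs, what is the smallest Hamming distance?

3

Pairwise Hamming distances:
  Tip_Y vs Tip_U: 7
  Tip_Y vs Tip_D: 5
  Tip_Y vs Tip_N: 7
  Tip_Y vs Tip_M: 3
  Tip_U vs Tip_D: 8
  Tip_U vs Tip_N: 7
  Tip_U vs Tip_M: 9
  Tip_D vs Tip_N: 11
  Tip_D vs Tip_M: 8
  Tip_N vs Tip_M: 9
The smallest is 3, between Tip_Y and Tip_M.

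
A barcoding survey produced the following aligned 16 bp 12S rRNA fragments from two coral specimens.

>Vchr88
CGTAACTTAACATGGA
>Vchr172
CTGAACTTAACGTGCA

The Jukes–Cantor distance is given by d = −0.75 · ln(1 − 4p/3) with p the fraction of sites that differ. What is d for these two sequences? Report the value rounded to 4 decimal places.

The sequences differ at positions 2 (G/T), 3 (T/G), 12 (A/G), 15 (G/C).
p = 4/16 = 0.250000.
d = −0.75 · ln(1 − (4/3)·0.250000) = −0.75 · ln(0.666667) = −0.75 · (-0.405465) = 0.3041.

0.3041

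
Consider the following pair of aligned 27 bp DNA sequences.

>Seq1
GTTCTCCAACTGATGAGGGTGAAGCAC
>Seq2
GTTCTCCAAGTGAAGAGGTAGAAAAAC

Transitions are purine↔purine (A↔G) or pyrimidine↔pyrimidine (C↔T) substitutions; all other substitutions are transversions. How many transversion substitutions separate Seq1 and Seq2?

The sequences differ at positions 10 (C/G, transversion), 14 (T/A, transversion), 19 (G/T, transversion), 20 (T/A, transversion), 24 (G/A, transition), 25 (C/A, transversion).
Of the 6 differences, 1 transition and 5 transversions, so the answer is 5.

5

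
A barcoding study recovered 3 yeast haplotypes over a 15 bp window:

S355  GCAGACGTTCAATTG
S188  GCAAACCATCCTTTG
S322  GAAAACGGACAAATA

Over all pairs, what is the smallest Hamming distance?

5

Pairwise Hamming distances:
  S355 vs S188: 5
  S355 vs S322: 6
  S188 vs S322: 8
The smallest is 5, between S355 and S188.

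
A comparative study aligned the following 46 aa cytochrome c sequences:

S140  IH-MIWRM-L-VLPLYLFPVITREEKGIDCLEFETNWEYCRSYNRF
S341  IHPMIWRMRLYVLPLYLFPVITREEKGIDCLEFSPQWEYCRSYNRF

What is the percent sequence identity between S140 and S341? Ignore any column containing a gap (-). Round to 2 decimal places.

93.02%

Excluding the 3 gap columns leaves 43 comparable sites.
Mismatches occur at site 34 (E→S), site 35 (T→P), site 36 (N→Q).
40 of the 43 comparable sites match, so the percent identity is 40/43 × 100 = 93.02%.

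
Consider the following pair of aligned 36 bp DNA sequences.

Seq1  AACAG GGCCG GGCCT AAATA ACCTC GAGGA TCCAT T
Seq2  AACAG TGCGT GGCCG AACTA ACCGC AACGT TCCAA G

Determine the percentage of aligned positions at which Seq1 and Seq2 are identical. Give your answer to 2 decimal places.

69.44%

Differing sites — 6:G/T; 9:C/G; 10:G/T; 15:T/G; 18:A/C; 24:T/G; 26:G/A; 28:G/C; 30:A/T; 35:T/A; 36:T/G.
25 of the 36 sites match, so the percent identity is 25/36 × 100 = 69.44%.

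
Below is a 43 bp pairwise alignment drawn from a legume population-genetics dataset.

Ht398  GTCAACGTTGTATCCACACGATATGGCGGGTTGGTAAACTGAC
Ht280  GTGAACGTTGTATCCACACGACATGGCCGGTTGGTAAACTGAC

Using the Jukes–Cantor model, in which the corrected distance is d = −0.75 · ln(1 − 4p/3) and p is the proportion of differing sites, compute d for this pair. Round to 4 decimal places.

Differing sites — 3:C/G; 22:T/C; 28:G/C.
p = 3/43 = 0.069767.
d = −0.75 · ln(1 − (4/3)·0.069767) = −0.75 · ln(0.906977) = −0.75 · (-0.097638) = 0.0732.

0.0732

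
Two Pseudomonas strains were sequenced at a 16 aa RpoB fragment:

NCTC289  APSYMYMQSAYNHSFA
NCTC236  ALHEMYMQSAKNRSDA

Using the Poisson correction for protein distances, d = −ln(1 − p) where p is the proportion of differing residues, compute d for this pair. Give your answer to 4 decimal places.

0.4700

The sequences differ at positions 2 (P/L), 3 (S/H), 4 (Y/E), 11 (Y/K), 13 (H/R), 15 (F/D).
p = 6/16 = 0.375000.
d = −ln(1 − 0.375000) = −ln(0.625000) = 0.4700.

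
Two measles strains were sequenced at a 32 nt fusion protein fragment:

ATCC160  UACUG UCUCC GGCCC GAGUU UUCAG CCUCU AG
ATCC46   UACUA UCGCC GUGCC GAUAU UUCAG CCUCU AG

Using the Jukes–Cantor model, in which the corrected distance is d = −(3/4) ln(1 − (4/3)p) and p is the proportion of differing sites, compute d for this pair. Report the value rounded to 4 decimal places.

Differing sites — 5:G/A; 8:U/G; 12:G/U; 13:C/G; 18:G/U; 19:U/A.
p = 6/32 = 0.187500.
d = −0.75 · ln(1 − (4/3)·0.187500) = −0.75 · ln(0.750000) = −0.75 · (-0.287682) = 0.2158.

0.2158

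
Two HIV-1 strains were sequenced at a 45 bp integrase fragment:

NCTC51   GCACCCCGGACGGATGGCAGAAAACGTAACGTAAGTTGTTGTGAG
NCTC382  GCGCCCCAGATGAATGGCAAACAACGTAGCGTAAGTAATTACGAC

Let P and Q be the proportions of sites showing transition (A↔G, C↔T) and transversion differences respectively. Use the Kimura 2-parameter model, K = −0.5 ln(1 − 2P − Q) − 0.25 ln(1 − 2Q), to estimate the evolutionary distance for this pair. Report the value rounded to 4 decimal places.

0.3501

The sequences differ at positions 3 (A/G, transition), 8 (G/A, transition), 11 (C/T, transition), 13 (G/A, transition), 20 (G/A, transition), 22 (A/C, transversion), 29 (A/G, transition), 37 (T/A, transversion), 38 (G/A, transition), 41 (G/A, transition), 42 (T/C, transition), 45 (G/C, transversion).
Of the 12 differences, 9 transitions and 3 transversions over 45 sites: P = 9/45 = 0.200000, Q = 3/45 = 0.066667.
d = −0.5·ln(0.533333) − 0.25·ln(0.866666) = −0.5·(-0.628609) − 0.25·(-0.143102) = 0.3501.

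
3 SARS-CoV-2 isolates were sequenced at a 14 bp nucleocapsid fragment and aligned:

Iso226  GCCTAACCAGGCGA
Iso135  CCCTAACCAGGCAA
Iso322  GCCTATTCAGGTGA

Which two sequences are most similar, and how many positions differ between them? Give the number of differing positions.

2

Pairwise Hamming distances:
  Iso226 vs Iso135: 2
  Iso226 vs Iso322: 3
  Iso135 vs Iso322: 5
The smallest is 2, between Iso226 and Iso135.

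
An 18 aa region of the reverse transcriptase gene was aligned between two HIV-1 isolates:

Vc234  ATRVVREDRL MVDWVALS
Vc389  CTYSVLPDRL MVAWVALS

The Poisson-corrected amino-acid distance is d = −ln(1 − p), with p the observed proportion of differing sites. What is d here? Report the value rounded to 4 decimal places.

The sequences differ at positions 1 (A/C), 3 (R/Y), 4 (V/S), 6 (R/L), 7 (E/P), 13 (D/A).
p = 6/18 = 0.333333.
d = −ln(1 − 0.333333) = −ln(0.666667) = 0.4055.

0.4055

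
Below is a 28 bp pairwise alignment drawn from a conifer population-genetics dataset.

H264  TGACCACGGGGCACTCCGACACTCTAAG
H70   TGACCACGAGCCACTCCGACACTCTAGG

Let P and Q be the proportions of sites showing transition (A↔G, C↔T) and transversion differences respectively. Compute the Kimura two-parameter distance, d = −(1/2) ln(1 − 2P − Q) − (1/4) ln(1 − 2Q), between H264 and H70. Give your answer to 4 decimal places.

Differing sites — 9:G/A (Ti); 11:G/C (Tv); 27:A/G (Ti).
Of the 3 differences, 2 transitions and 1 transversion over 28 sites: P = 2/28 = 0.071429, Q = 1/28 = 0.035714.
d = −0.5·ln(0.821428) − 0.25·ln(0.928572) = −0.5·(-0.196711) − 0.25·(-0.074107) = 0.1169.

0.1169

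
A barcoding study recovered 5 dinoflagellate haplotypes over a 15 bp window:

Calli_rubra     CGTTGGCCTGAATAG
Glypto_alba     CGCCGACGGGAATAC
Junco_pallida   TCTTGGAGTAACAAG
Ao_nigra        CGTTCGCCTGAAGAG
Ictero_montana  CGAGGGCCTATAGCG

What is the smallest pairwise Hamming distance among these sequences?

Pairwise Hamming distances:
  Calli_rubra vs Glypto_alba: 6
  Calli_rubra vs Junco_pallida: 7
  Calli_rubra vs Ao_nigra: 2
  Calli_rubra vs Ictero_montana: 6
  Glypto_alba vs Junco_pallida: 11
  Glypto_alba vs Ao_nigra: 8
  Glypto_alba vs Ictero_montana: 10
  Junco_pallida vs Ao_nigra: 8
  Junco_pallida vs Ictero_montana: 10
  Ao_nigra vs Ictero_montana: 6
The smallest is 2, between Calli_rubra and Ao_nigra.

2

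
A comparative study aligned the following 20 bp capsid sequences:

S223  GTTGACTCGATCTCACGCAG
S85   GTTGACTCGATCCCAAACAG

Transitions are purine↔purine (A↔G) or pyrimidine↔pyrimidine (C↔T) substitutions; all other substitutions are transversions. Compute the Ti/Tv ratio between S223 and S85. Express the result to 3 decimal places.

The sequences differ at positions 13 (T/C, transition), 16 (C/A, transversion), 17 (G/A, transition).
Of the 3 differences, 2 transitions and 1 transversion, so Ti/Tv = 2/1 = 2.000.

2.000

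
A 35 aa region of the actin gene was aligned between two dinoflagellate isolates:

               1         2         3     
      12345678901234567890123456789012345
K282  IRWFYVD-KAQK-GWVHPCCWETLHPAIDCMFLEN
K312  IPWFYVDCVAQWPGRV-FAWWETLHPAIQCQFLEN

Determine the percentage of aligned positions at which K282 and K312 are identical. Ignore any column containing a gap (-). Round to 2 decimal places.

Excluding the 3 gap columns leaves 32 comparable sites.
The sequences differ at positions 2 (R/P), 9 (K/V), 12 (K/W), 15 (W/R), 18 (P/F), 19 (C/A), 20 (C/W), 29 (D/Q), 31 (M/Q).
23 of the 32 comparable sites match, so the percent identity is 23/32 × 100 = 71.88%.

71.88%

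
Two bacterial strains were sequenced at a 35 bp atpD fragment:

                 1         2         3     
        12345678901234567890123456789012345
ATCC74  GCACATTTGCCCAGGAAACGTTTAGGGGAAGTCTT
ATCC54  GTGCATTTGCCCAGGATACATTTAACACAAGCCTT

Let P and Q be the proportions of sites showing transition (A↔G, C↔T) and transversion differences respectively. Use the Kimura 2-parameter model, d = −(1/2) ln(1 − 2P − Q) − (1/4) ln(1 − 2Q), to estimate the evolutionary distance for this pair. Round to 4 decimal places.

Differing sites — 2:C/T (Ti); 3:A/G (Ti); 17:A/T (Tv); 20:G/A (Ti); 25:G/A (Ti); 26:G/C (Tv); 27:G/A (Ti); 28:G/C (Tv); 32:T/C (Ti).
Of the 9 differences, 6 transitions and 3 transversions over 35 sites: P = 6/35 = 0.171429, Q = 3/35 = 0.085714.
d = −0.5·ln(0.571428) − 0.25·ln(0.828572) = −0.5·(-0.559617) − 0.25·(-0.188052) = 0.3268.

0.3268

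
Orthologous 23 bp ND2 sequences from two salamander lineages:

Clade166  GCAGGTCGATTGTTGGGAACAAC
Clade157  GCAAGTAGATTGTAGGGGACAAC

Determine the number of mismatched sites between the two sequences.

4

Differing sites — 4:G/A; 7:C/A; 14:T/A; 18:A/G.
That gives 4 mismatches out of 23 aligned sites, so the Hamming distance is 4.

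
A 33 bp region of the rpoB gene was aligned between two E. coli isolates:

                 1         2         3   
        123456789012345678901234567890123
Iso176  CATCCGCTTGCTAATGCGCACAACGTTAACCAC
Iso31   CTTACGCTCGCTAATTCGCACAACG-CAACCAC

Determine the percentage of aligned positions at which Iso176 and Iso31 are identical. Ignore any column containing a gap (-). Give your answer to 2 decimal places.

84.38%

Excluding the 1 gap column leaves 32 comparable sites.
The sequences differ at positions 2 (A/T), 4 (C/A), 9 (T/C), 16 (G/T), 27 (T/C).
27 of the 32 comparable sites match, so the percent identity is 27/32 × 100 = 84.38%.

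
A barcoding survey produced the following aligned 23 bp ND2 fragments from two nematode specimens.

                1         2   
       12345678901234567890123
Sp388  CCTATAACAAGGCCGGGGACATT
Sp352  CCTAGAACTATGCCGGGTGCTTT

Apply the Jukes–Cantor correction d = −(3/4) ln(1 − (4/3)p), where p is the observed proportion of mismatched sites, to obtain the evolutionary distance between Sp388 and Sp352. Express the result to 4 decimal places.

0.3206

Differing sites — 5:T/G; 9:A/T; 11:G/T; 18:G/T; 19:A/G; 21:A/T.
p = 6/23 = 0.260870.
d = −0.75 · ln(1 − (4/3)·0.260870) = −0.75 · ln(0.652173) = −0.75 · (-0.427445) = 0.3206.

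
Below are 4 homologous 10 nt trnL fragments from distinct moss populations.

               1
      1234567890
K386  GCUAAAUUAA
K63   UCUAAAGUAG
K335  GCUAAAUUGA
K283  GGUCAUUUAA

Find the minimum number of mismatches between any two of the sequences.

1

Pairwise Hamming distances:
  K386 vs K63: 3
  K386 vs K335: 1
  K386 vs K283: 3
  K63 vs K335: 4
  K63 vs K283: 6
  K335 vs K283: 4
The smallest is 1, between K386 and K335.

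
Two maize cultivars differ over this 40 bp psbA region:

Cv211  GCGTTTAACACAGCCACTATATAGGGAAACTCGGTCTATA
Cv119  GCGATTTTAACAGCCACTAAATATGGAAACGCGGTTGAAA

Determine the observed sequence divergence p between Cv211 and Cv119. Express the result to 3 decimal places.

0.250

Differing sites — 4:T/A; 7:A/T; 8:A/T; 9:C/A; 20:T/A; 24:G/T; 31:T/G; 36:C/T; 37:T/G; 39:T/A.
There are 10 differences over 40 sites, so p = 10/40 = 0.250.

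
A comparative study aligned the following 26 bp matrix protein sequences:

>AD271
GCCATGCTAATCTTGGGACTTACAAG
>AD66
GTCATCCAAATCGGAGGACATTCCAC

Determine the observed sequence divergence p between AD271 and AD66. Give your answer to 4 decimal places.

Mismatches occur at site 2 (C↔T), site 6 (G↔C), site 8 (T↔A), site 13 (T↔G), site 14 (T↔G), site 15 (G↔A), site 20 (T↔A), site 22 (A↔T), site 24 (A↔C), site 26 (G↔C).
There are 10 differences over 26 sites, so p = 10/26 = 0.3846.

0.3846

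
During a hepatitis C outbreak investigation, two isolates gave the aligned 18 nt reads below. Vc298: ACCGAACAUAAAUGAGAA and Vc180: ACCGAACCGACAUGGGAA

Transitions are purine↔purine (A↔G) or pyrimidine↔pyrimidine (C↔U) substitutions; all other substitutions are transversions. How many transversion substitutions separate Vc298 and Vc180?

3

Differing sites — 8:A/C (Tv); 9:U/G (Tv); 11:A/C (Tv); 15:A/G (Ti).
Of the 4 differences, 1 transition and 3 transversions, so the answer is 3.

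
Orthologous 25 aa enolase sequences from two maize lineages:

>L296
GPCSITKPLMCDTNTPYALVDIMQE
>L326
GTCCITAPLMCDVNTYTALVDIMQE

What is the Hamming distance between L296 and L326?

6

The sequences differ at positions 2 (P/T), 4 (S/C), 7 (K/A), 13 (T/V), 16 (P/Y), 17 (Y/T).
That gives 6 mismatches out of 25 aligned sites, so the Hamming distance is 6.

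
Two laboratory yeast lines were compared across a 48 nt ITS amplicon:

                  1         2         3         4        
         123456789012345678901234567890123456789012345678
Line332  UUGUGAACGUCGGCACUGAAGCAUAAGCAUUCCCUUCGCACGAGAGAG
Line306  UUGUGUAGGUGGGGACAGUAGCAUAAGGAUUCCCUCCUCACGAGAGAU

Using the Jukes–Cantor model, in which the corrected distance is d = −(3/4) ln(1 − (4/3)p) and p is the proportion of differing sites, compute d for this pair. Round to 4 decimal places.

0.2441

The sequences differ at positions 6 (A/U), 8 (C/G), 11 (C/G), 14 (C/G), 17 (U/A), 19 (A/U), 28 (C/G), 36 (U/C), 38 (G/U), 48 (G/U).
p = 10/48 = 0.208333.
d = −0.75 · ln(1 − (4/3)·0.208333) = −0.75 · ln(0.722223) = −0.75 · (-0.325421) = 0.2441.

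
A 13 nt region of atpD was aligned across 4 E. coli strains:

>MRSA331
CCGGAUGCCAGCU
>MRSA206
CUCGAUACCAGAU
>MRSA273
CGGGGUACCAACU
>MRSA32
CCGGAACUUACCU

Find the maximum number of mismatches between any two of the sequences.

Pairwise Hamming distances:
  MRSA331 vs MRSA206: 4
  MRSA331 vs MRSA273: 4
  MRSA331 vs MRSA32: 5
  MRSA206 vs MRSA273: 5
  MRSA206 vs MRSA32: 8
  MRSA273 vs MRSA32: 7
The largest is 8, between MRSA206 and MRSA32.

8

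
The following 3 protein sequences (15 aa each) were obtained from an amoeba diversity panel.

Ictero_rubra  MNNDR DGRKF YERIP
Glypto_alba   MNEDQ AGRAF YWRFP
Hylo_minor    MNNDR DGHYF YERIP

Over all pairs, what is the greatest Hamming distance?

7

Pairwise Hamming distances:
  Ictero_rubra vs Glypto_alba: 6
  Ictero_rubra vs Hylo_minor: 2
  Glypto_alba vs Hylo_minor: 7
The largest is 7, between Glypto_alba and Hylo_minor.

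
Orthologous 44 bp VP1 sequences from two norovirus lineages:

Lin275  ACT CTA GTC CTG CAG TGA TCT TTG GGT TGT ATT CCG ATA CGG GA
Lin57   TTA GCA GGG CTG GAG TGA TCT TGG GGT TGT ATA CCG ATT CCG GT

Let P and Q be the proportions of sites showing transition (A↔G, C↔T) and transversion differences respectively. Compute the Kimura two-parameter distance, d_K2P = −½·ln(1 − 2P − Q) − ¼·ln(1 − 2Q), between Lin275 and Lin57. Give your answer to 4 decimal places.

The sequences differ at positions 1 (A/T, transversion), 2 (C/T, transition), 3 (T/A, transversion), 4 (C/G, transversion), 5 (T/C, transition), 8 (T/G, transversion), 9 (C/G, transversion), 13 (C/G, transversion), 23 (T/G, transversion), 33 (T/A, transversion), 39 (A/T, transversion), 41 (G/C, transversion), 44 (A/T, transversion).
Of the 13 differences, 2 transitions and 11 transversions over 44 sites: P = 2/44 = 0.045455, Q = 11/44 = 0.250000.
d = −0.5·ln(0.659090) − 0.25·ln(0.500000) = −0.5·(-0.416895) − 0.25·(-0.693147) = 0.3817.

0.3817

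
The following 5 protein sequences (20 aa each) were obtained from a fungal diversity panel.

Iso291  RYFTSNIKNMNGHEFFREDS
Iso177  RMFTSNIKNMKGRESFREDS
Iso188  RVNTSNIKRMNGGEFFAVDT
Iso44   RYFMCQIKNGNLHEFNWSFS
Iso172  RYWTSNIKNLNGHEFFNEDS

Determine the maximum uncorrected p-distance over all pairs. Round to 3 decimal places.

Pairwise Hamming distances:
  Iso291 vs Iso177: 4
  Iso291 vs Iso188: 7
  Iso291 vs Iso44: 9
  Iso291 vs Iso172: 3
  Iso177 vs Iso188: 9
  Iso177 vs Iso44: 13
  Iso177 vs Iso172: 7
  Iso188 vs Iso44: 14
  Iso188 vs Iso172: 8
  Iso44 vs Iso172: 10
The largest is 14 mismatches, between Iso188 and Iso44; p = 14/20 = 0.700.

0.700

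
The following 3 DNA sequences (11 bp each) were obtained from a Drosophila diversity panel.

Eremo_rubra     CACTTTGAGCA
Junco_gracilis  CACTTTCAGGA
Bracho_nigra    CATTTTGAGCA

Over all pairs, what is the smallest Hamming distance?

Pairwise Hamming distances:
  Eremo_rubra vs Junco_gracilis: 2
  Eremo_rubra vs Bracho_nigra: 1
  Junco_gracilis vs Bracho_nigra: 3
The smallest is 1, between Eremo_rubra and Bracho_nigra.

1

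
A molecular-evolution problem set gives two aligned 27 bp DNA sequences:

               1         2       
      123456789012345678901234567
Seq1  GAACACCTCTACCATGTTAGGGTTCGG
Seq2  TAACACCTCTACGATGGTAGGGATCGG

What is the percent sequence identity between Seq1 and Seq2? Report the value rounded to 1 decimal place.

85.2%

Mismatches occur at site 1 (G→T), site 13 (C→G), site 17 (T→G), site 23 (T→A).
23 of the 27 sites match, so the percent identity is 23/27 × 100 = 85.2%.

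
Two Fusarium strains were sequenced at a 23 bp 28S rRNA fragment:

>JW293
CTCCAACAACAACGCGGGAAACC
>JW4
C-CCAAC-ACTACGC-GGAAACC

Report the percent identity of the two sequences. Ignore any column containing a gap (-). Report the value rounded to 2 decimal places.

95.00%

Excluding the 3 gap columns leaves 20 comparable sites.
Differing sites — 11:A/T.
19 of the 20 comparable sites match, so the percent identity is 19/20 × 100 = 95.00%.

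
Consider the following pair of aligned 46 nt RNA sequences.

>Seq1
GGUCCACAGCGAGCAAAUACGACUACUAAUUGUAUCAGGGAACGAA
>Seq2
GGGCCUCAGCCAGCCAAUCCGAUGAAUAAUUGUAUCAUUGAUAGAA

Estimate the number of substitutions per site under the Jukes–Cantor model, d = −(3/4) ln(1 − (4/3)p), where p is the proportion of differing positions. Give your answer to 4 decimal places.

0.3206

Differing sites — 3:U/G; 6:A/U; 11:G/C; 15:A/C; 19:A/C; 23:C/U; 24:U/G; 26:C/A; 38:G/U; 39:G/U; 42:A/U; 43:C/A.
p = 12/46 = 0.260870.
d = −0.75 · ln(1 − (4/3)·0.260870) = −0.75 · ln(0.652173) = −0.75 · (-0.427445) = 0.3206.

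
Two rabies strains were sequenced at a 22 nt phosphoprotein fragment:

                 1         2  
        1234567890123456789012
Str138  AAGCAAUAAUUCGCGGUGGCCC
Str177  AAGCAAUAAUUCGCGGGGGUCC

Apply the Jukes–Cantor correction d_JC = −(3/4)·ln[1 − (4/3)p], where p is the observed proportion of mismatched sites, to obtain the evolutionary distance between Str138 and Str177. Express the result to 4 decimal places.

Mismatches occur at site 17 (U↔G), site 20 (C↔U).
p = 2/22 = 0.090909.
d = −0.75 · ln(1 − (4/3)·0.090909) = −0.75 · ln(0.878788) = −0.75 · (-0.129212) = 0.0969.

0.0969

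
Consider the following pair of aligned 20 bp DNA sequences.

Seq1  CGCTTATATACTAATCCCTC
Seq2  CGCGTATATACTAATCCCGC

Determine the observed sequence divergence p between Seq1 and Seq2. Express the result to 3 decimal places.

0.100

The sequences differ at positions 4 (T/G), 19 (T/G).
There are 2 differences over 20 sites, so p = 2/20 = 0.100.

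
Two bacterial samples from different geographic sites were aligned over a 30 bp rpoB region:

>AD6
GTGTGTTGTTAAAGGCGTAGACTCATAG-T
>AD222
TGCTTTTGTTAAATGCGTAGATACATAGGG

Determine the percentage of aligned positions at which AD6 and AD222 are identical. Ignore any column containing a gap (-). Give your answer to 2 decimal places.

72.41%

Excluding the 1 gap column leaves 29 comparable sites.
Mismatches occur at site 1 (G→T), site 2 (T→G), site 3 (G→C), site 5 (G→T), site 14 (G→T), site 22 (C→T), site 23 (T→A), site 30 (T→G).
21 of the 29 comparable sites match, so the percent identity is 21/29 × 100 = 72.41%.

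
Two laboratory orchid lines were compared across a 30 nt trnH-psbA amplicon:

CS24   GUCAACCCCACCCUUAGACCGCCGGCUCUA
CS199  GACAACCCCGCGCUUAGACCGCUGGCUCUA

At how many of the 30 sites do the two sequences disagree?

4

Differing sites — 2:U/A; 10:A/G; 12:C/G; 23:C/U.
That gives 4 mismatches out of 30 aligned sites, so the Hamming distance is 4.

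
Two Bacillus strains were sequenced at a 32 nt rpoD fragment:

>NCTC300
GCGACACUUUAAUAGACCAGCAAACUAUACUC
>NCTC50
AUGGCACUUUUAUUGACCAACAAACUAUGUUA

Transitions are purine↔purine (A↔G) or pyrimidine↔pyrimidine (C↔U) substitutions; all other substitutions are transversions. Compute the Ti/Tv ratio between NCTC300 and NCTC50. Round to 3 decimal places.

2.000

Mismatches occur at site 1 (G↔A, transition), site 2 (C↔U, transition), site 4 (A↔G, transition), site 11 (A↔U, transversion), site 14 (A↔U, transversion), site 20 (G↔A, transition), site 29 (A↔G, transition), site 30 (C↔U, transition), site 32 (C↔A, transversion).
Of the 9 differences, 6 transitions and 3 transversions, so Ti/Tv = 6/3 = 2.000.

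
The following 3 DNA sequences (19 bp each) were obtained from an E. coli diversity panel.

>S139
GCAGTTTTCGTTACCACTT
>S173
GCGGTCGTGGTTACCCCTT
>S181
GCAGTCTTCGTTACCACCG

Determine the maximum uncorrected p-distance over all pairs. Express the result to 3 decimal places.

Pairwise Hamming distances:
  S139 vs S173: 5
  S139 vs S181: 3
  S173 vs S181: 6
The largest is 6 mismatches, between S173 and S181; p = 6/19 = 0.316.

0.316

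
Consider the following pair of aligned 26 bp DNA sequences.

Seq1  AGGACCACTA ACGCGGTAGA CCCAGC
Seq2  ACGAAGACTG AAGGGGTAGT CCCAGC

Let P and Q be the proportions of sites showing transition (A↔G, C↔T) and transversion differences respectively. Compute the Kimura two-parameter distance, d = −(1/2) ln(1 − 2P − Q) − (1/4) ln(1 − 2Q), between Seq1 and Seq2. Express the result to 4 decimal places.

Differing sites — 2:G/C (Tv); 5:C/A (Tv); 6:C/G (Tv); 10:A/G (Ti); 12:C/A (Tv); 14:C/G (Tv); 20:A/T (Tv).
Of the 7 differences, 1 transition and 6 transversions over 26 sites: P = 1/26 = 0.038462, Q = 6/26 = 0.230769.
d = −0.5·ln(0.692307) − 0.25·ln(0.538462) = −0.5·(-0.367726) − 0.25·(-0.619038) = 0.3386.

0.3386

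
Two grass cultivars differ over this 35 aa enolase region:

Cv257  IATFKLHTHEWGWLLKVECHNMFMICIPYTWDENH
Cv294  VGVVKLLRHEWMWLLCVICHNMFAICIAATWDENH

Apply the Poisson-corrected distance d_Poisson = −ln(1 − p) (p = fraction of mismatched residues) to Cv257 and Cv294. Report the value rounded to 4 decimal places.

Mismatches occur at site 1 (I/V), site 2 (A/G), site 3 (T/V), site 4 (F/V), site 7 (H/L), site 8 (T/R), site 12 (G/M), site 16 (K/C), site 18 (E/I), site 24 (M/A), site 28 (P/A), site 29 (Y/A).
p = 12/35 = 0.342857.
d = −ln(1 − 0.342857) = −ln(0.657143) = 0.4199.

0.4199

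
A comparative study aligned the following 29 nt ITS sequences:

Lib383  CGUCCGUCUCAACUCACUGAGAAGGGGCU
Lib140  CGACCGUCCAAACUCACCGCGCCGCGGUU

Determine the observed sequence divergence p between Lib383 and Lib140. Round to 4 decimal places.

0.3103

Mismatches occur at site 3 (U/A), site 9 (U/C), site 10 (C/A), site 18 (U/C), site 20 (A/C), site 22 (A/C), site 23 (A/C), site 25 (G/C), site 28 (C/U).
There are 9 differences over 29 sites, so p = 9/29 = 0.3103.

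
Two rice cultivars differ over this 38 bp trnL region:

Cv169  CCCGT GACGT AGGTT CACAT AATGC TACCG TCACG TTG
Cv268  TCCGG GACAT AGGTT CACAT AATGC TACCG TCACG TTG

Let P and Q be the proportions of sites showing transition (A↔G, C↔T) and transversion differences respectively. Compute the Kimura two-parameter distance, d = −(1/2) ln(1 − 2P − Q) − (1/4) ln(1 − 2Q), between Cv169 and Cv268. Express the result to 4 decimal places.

Differing sites — 1:C/T (Ti); 5:T/G (Tv); 9:G/A (Ti).
Of the 3 differences, 2 transitions and 1 transversion over 38 sites: P = 2/38 = 0.052632, Q = 1/38 = 0.026316.
d = −0.5·ln(0.868420) − 0.25·ln(0.947368) = −0.5·(-0.141080) − 0.25·(-0.054068) = 0.0841.

0.0841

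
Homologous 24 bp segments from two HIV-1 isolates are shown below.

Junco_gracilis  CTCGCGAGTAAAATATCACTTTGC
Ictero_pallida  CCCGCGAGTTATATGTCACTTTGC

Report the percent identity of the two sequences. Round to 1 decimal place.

The sequences differ at positions 2 (T/C), 10 (A/T), 12 (A/T), 15 (A/G).
20 of the 24 sites match, so the percent identity is 20/24 × 100 = 83.3%.

83.3%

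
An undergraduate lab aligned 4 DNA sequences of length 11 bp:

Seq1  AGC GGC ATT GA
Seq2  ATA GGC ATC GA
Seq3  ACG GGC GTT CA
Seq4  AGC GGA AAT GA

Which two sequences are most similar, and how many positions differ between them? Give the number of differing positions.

2

Pairwise Hamming distances:
  Seq1 vs Seq2: 3
  Seq1 vs Seq3: 4
  Seq1 vs Seq4: 2
  Seq2 vs Seq3: 5
  Seq2 vs Seq4: 5
  Seq3 vs Seq4: 6
The smallest is 2, between Seq1 and Seq4.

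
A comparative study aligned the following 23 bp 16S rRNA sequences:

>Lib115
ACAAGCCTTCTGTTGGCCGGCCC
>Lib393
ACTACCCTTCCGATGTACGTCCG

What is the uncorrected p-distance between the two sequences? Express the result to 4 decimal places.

0.3478

Differing sites — 3:A/T; 5:G/C; 11:T/C; 13:T/A; 16:G/T; 17:C/A; 20:G/T; 23:C/G.
There are 8 differences over 23 sites, so p = 8/23 = 0.3478.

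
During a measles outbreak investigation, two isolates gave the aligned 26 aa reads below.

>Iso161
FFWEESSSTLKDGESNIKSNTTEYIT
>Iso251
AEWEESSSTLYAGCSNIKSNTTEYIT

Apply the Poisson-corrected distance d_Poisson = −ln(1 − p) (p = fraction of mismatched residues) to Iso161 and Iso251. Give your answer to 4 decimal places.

0.2136

Differing sites — 1:F/A; 2:F/E; 11:K/Y; 12:D/A; 14:E/C.
p = 5/26 = 0.192308.
d = −ln(1 − 0.192308) = −ln(0.807692) = 0.2136.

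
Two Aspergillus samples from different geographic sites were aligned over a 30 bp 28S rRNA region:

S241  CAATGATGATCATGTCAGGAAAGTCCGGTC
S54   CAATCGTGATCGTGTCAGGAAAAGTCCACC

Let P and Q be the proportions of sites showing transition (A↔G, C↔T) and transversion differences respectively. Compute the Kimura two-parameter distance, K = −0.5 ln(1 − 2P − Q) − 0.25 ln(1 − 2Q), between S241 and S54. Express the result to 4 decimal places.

0.4024

Differing sites — 5:G/C (Tv); 6:A/G (Ti); 12:A/G (Ti); 23:G/A (Ti); 24:T/G (Tv); 25:C/T (Ti); 27:G/C (Tv); 28:G/A (Ti); 29:T/C (Ti).
Of the 9 differences, 6 transitions and 3 transversions over 30 sites: P = 6/30 = 0.200000, Q = 3/30 = 0.100000.
d = −0.5·ln(0.500000) − 0.25·ln(0.800000) = −0.5·(-0.693147) − 0.25·(-0.223144) = 0.4024.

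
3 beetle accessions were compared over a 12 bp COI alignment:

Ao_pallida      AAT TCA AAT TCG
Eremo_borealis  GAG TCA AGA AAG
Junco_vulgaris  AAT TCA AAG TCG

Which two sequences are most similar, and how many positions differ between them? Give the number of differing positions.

Pairwise Hamming distances:
  Ao_pallida vs Eremo_borealis: 6
  Ao_pallida vs Junco_vulgaris: 1
  Eremo_borealis vs Junco_vulgaris: 6
The smallest is 1, between Ao_pallida and Junco_vulgaris.

1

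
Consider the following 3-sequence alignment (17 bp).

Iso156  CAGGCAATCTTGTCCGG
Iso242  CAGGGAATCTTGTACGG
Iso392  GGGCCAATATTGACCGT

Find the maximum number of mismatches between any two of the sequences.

Pairwise Hamming distances:
  Iso156 vs Iso242: 2
  Iso156 vs Iso392: 6
  Iso242 vs Iso392: 8
The largest is 8, between Iso242 and Iso392.

8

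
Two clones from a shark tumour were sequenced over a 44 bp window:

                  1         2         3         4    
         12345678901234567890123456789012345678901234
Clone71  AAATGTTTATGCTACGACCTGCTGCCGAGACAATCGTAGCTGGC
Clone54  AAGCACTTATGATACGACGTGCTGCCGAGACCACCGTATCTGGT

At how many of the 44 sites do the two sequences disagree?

10

Differing sites — 3:A/G; 4:T/C; 5:G/A; 6:T/C; 12:C/A; 19:C/G; 32:A/C; 34:T/C; 39:G/T; 44:C/T.
That gives 10 mismatches out of 44 aligned sites, so the Hamming distance is 10.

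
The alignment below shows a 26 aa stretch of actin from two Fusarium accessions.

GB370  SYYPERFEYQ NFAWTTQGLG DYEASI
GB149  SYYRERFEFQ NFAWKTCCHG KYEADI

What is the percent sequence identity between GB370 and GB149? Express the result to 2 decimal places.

69.23%

The sequences differ at positions 4 (P/R), 9 (Y/F), 15 (T/K), 17 (Q/C), 18 (G/C), 19 (L/H), 21 (D/K), 25 (S/D).
18 of the 26 sites match, so the percent identity is 18/26 × 100 = 69.23%.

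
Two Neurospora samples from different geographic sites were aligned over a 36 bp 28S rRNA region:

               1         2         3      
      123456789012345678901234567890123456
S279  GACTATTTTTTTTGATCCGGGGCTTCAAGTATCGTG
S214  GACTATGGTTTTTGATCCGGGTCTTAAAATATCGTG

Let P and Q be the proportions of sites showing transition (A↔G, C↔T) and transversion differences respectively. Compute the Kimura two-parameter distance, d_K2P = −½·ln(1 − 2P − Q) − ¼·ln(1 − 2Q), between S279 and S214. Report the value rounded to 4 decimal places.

0.1540

Mismatches occur at site 7 (T→G, transversion), site 8 (T→G, transversion), site 22 (G→T, transversion), site 26 (C→A, transversion), site 29 (G→A, transition).
Of the 5 differences, 1 transition and 4 transversions over 36 sites: P = 1/36 = 0.027778, Q = 4/36 = 0.111111.
d = −0.5·ln(0.833333) − 0.25·ln(0.777778) = −0.5·(-0.182322) − 0.25·(-0.251314) = 0.1540.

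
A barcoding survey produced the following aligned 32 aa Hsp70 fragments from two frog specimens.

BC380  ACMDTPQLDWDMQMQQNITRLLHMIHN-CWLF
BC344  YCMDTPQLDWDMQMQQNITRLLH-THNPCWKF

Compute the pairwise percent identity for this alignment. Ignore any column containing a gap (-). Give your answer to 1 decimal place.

Excluding the 2 gap columns leaves 30 comparable sites.
The sequences differ at positions 1 (A/Y), 25 (I/T), 31 (L/K).
27 of the 30 comparable sites match, so the percent identity is 27/30 × 100 = 90.0%.

90.0%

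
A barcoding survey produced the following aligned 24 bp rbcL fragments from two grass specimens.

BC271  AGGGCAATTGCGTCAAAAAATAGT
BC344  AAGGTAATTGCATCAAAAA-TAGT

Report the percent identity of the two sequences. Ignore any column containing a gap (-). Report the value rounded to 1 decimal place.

87.0%

Excluding the 1 gap column leaves 23 comparable sites.
Differing sites — 2:G/A; 5:C/T; 12:G/A.
20 of the 23 comparable sites match, so the percent identity is 20/23 × 100 = 87.0%.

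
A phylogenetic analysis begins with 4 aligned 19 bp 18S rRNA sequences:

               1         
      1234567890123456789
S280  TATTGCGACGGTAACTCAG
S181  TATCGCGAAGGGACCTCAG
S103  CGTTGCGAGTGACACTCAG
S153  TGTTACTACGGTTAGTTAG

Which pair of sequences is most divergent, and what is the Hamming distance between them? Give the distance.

10

Pairwise Hamming distances:
  S280 vs S181: 4
  S280 vs S103: 6
  S280 vs S153: 6
  S181 vs S103: 8
  S181 vs S153: 10
  S103 vs S153: 9
The largest is 10, between S181 and S153.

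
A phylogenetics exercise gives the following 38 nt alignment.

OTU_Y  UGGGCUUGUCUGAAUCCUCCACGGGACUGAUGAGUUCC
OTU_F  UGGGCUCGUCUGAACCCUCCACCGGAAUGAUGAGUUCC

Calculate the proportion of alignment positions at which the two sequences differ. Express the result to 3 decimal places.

0.105

The sequences differ at positions 7 (U/C), 15 (U/C), 23 (G/C), 27 (C/A).
There are 4 differences over 38 sites, so p = 4/38 = 0.105.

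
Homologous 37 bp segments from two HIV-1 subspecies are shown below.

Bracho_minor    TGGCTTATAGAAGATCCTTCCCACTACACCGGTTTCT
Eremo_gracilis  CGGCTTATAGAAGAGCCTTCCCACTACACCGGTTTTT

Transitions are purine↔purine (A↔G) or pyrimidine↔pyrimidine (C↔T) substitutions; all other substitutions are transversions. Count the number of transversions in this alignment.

Differing sites — 1:T/C (Ti); 15:T/G (Tv); 36:C/T (Ti).
Of the 3 differences, 2 transitions and 1 transversion, so the answer is 1.

1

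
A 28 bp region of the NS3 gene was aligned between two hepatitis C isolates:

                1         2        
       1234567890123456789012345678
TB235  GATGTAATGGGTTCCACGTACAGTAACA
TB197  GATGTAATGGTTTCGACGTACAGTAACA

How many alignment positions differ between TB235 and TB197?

2

Mismatches occur at site 11 (G→T), site 15 (C→G).
That gives 2 mismatches out of 28 aligned sites, so the Hamming distance is 2.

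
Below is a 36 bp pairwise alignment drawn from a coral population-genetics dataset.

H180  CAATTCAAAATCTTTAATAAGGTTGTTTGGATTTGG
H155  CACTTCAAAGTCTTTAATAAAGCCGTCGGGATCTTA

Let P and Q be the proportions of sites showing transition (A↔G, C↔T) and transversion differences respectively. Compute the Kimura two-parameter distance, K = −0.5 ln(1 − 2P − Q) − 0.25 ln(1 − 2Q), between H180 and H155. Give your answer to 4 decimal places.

0.3651

Mismatches occur at site 3 (A→C, transversion), site 10 (A→G, transition), site 21 (G→A, transition), site 23 (T→C, transition), site 24 (T→C, transition), site 27 (T→C, transition), site 28 (T→G, transversion), site 33 (T→C, transition), site 35 (G→T, transversion), site 36 (G→A, transition).
Of the 10 differences, 7 transitions and 3 transversions over 36 sites: P = 7/36 = 0.194444, Q = 3/36 = 0.083333.
d = −0.5·ln(0.527779) − 0.25·ln(0.833334) = −0.5·(-0.639078) − 0.25·(-0.182321) = 0.3651.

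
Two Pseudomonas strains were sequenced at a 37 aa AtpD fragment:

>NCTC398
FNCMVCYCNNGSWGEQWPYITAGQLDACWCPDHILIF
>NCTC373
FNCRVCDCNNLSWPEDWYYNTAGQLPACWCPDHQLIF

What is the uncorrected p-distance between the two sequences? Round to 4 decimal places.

The sequences differ at positions 4 (M/R), 7 (Y/D), 11 (G/L), 14 (G/P), 16 (Q/D), 18 (P/Y), 20 (I/N), 26 (D/P), 34 (I/Q).
There are 9 differences over 37 sites, so p = 9/37 = 0.2432.

0.2432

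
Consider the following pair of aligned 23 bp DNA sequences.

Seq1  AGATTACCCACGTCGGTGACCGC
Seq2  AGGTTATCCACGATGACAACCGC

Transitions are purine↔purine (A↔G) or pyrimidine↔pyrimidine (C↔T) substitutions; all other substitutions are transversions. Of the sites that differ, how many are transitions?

6

Mismatches occur at site 3 (A/G, transition), site 7 (C/T, transition), site 13 (T/A, transversion), site 14 (C/T, transition), site 16 (G/A, transition), site 17 (T/C, transition), site 18 (G/A, transition).
Of the 7 differences, 6 transitions and 1 transversion, so the answer is 6.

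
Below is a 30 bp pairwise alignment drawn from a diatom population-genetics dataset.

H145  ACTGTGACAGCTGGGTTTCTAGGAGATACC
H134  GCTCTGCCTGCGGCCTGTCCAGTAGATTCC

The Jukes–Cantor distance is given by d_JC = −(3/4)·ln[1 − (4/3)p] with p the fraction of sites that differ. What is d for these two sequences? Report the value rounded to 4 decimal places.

Mismatches occur at site 1 (A↔G), site 4 (G↔C), site 7 (A↔C), site 9 (A↔T), site 12 (T↔G), site 14 (G↔C), site 15 (G↔C), site 17 (T↔G), site 20 (T↔C), site 23 (G↔T), site 28 (A↔T).
p = 11/30 = 0.366667.
d = −0.75 · ln(1 − (4/3)·0.366667) = −0.75 · ln(0.511111) = −0.75 · (-0.671168) = 0.5034.

0.5034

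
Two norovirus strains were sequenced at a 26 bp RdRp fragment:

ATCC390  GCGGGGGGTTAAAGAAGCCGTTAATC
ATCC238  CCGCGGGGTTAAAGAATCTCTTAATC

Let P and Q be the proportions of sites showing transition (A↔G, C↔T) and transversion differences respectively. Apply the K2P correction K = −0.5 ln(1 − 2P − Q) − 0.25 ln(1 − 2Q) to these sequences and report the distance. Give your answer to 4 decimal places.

The sequences differ at positions 1 (G/C, transversion), 4 (G/C, transversion), 17 (G/T, transversion), 19 (C/T, transition), 20 (G/C, transversion).
Of the 5 differences, 1 transition and 4 transversions over 26 sites: P = 1/26 = 0.038462, Q = 4/26 = 0.153846.
d = −0.5·ln(0.769230) − 0.25·ln(0.692308) = −0.5·(-0.262365) − 0.25·(-0.367724) = 0.2231.

0.2231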